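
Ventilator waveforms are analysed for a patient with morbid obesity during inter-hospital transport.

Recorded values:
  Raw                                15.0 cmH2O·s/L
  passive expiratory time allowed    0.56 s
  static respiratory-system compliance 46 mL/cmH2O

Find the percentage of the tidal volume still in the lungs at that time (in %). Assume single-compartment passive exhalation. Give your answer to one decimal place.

44.4

τ = R × C = 15.0 × 46 mL/cmH2O = 15.0 × 0.046 L/cmH2O = 0.69 s.
Passive exhalation: V(t)/V₀ = e^(−t/τ) = e^(−0.56/0.69) = 0.4441.
Fraction remaining = 0.4441 → 44.41%.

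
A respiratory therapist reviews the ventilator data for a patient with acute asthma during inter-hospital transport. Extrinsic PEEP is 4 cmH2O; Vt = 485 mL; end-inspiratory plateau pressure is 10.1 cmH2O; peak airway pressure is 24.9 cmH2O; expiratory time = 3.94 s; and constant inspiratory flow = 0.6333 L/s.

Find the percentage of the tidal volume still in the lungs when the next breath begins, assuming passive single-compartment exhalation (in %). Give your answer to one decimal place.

12.0

R = (PIP − Pplat)/V̇ = (24.9 − 10.1) / 0.6333 = 14.8/0.6333 = 23.37 cmH2O·s/L.
C = Vt/(Pplat − PEEP) = 485.0 / (10.1 − 4) = 485.0/6.1 = 79.508 mL/cmH2O.
τ = R × C = 23.37 × 0.07951 L/cmH2O = 1.858 s.
Fraction remaining at end-expiration = e^(−Te/τ) = e^(−3.94/1.858) = 0.12 → 12.0%.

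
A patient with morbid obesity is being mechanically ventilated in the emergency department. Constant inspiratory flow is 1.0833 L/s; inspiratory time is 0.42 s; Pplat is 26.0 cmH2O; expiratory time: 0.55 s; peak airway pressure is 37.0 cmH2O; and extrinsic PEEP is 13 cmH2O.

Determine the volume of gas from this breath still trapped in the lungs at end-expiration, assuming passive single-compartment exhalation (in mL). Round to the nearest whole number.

97

Vt = flow × Ti = 1.0833 L/s × 0.42 s × 1000 mL/L = 454.99 mL.
R = (PIP − Pplat)/V̇ = (37.0 − 26.0) / 1.0833 = 11.0/1.0833 = 10.154 cmH2O·s/L.
C = Vt/(Pplat − PEEP) = 454.99 / (26.0 − 13) = 454.99/13.0 = 34.999 mL/cmH2O.
τ = R × C = 10.154 × 0.035 L/cmH2O = 0.3554 s.
Fraction remaining = e^(−Te/τ) = e^(−0.55/0.3554) = 0.2128.
Trapped volume = 454.99 × 0.2128 = 96.822 mL.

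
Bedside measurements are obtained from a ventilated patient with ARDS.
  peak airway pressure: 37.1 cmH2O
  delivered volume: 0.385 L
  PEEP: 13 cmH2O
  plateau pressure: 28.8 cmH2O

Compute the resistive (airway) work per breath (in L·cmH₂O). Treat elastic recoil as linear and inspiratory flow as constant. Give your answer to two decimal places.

3.20

With constant inspiratory flow the resistive pressure is constant at PIP − Pplat = 37.1 − 28.8 = 8.3 cmH2O, so resistive work = 8.3 × 0.385 = 3.196 L·cmH2O.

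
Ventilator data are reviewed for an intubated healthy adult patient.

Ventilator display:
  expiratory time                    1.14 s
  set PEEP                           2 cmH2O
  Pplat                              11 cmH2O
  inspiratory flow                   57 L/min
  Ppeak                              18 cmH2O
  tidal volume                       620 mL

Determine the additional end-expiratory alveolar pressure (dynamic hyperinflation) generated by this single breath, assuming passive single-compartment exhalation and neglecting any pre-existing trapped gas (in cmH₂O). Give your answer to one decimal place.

Flow: 57 L/min ÷ 60 = 0.95 L/s.
R = (PIP − Pplat)/V̇ = (18 − 11) / 0.95 = 7.0/0.95 = 7.368 cmH2O·s/L.
C = Vt/(Pplat − PEEP) = 620.0 / (11 − 2) = 620.0/9.0 = 68.889 mL/cmH2O.
τ = R × C = 7.368 × 0.06889 L/cmH2O = 0.5076 s.
Fraction remaining = e^(−Te/τ) = e^(−1.14/0.5076) = 0.1058; trapped volume = 620.0 × 0.1058 = 65.596 mL.
Additional alveolar pressure from trapping ≈ V_trapped / C = 65.596 / 68.889 = 0.9522 cmH2O.

1.0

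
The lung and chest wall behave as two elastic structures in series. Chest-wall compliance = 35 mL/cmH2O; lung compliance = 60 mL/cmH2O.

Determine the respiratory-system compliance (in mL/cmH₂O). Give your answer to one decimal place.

22.1

Lung and chest wall are elastances in series: 1/Crs = 1/CL + 1/Ccw.
1/Crs = 1/60 + 1/35 = 0.04524.
Crs = 22.104 mL/cmH2O.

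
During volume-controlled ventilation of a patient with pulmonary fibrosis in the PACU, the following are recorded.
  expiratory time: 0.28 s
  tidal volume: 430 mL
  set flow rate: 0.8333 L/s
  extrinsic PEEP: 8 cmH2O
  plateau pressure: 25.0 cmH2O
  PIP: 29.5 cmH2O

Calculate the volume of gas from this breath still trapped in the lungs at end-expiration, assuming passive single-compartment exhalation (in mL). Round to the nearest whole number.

55

R = (PIP − Pplat)/V̇ = (29.5 − 25.0) / 0.8333 = 4.5/0.8333 = 5.4 cmH2O·s/L.
C = Vt/(Pplat − PEEP) = 430.0 / (25.0 − 8) = 430.0/17.0 = 25.294 mL/cmH2O.
τ = R × C = 5.4 × 0.02529 L/cmH2O = 0.1366 s.
Fraction remaining = e^(−Te/τ) = e^(−0.28/0.1366) = 0.1288.
Trapped volume = 430.0 × 0.1288 = 55.384 mL.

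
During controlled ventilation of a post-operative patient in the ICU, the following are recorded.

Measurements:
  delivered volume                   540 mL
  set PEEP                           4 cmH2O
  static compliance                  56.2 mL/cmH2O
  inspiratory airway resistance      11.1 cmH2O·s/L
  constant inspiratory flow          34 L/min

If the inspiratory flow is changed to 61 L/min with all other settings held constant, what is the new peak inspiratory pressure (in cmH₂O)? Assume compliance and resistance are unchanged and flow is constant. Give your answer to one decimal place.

Flow: 34 L/min ÷ 60 = 0.5667 L/s.
New flow: 61 L/min ÷ 60 = 1.0167 L/s.
PIP = Vt/C + R·V̇ + PEEP (constant-flow equation of motion).
Only the resistive term changes: ΔPIP = R × ΔV̇ = 11.1 × (1.0167 − 0.5667) = 11.1 × 0.45 = 4.995 cmH2O.
Original PIP = 540/56.2 + 11.1×0.5667 + 4 = 19.899 cmH2O; new PIP = 19.899 + (4.995) = 24.894 cmH2O.

24.9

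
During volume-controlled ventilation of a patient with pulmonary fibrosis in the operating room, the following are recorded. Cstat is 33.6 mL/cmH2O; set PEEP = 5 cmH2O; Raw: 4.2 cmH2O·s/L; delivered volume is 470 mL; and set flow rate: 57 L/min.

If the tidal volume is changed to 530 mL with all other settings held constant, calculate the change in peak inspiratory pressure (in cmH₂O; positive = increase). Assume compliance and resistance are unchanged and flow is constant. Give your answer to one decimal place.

PIP = Vt/C + R·V̇ + PEEP (constant-flow equation of motion).
Only the elastic term changes: ΔPIP = ΔVt / C = (530 − 470) / 33.6 = 1.786 cmH2O.

1.8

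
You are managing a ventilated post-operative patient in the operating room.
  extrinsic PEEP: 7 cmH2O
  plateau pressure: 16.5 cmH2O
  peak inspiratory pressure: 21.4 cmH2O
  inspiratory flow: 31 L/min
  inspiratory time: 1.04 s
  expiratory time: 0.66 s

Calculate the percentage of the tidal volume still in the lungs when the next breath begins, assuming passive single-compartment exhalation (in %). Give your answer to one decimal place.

29.2

Flow: 31 L/min ÷ 60 = 0.5167 L/s.
Vt = flow × Ti = 0.5167 L/s × 1.04 s × 1000 mL/L = 537.37 mL.
R = (PIP − Pplat)/V̇ = (21.4 − 16.5) / 0.5167 = 4.9/0.5167 = 9.483 cmH2O·s/L.
C = Vt/(Pplat − PEEP) = 537.37 / (16.5 − 7) = 537.37/9.5 = 56.565 mL/cmH2O.
τ = R × C = 9.483 × 0.05657 L/cmH2O = 0.5365 s.
Fraction remaining at end-expiration = e^(−Te/τ) = e^(−0.66/0.5365) = 0.2922 → 29.22%.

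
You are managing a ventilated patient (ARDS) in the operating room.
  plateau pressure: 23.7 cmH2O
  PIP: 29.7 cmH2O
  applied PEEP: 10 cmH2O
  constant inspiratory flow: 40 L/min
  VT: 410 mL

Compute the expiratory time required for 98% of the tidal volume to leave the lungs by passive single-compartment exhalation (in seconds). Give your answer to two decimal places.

Flow: 40 L/min ÷ 60 = 0.6667 L/s.
R = (PIP − Pplat)/V̇ = (29.7 − 23.7) / 0.6667 = 6.0/0.6667 = 9.0 cmH2O·s/L.
C = Vt/(Pplat − PEEP) = 410.0 / (23.7 − 10) = 410.0/13.7 = 29.927 mL/cmH2O.
τ = R × C = 9.0 × 0.02993 L/cmH2O = 0.2694 s.
t = −τ·ln(1 − 0.98) = −0.2694·ln(0.02) = 1.054 s.

1.05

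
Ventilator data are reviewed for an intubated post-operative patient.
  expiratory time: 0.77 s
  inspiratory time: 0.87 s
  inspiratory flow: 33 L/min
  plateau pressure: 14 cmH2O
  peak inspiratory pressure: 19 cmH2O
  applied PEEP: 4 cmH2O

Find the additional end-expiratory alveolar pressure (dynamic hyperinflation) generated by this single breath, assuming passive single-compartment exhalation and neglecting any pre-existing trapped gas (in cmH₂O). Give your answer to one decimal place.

1.7

Flow: 33 L/min ÷ 60 = 0.55 L/s.
Vt = flow × Ti = 0.55 L/s × 0.87 s × 1000 mL/L = 478.5 mL.
R = (PIP − Pplat)/V̇ = (19 − 14) / 0.55 = 5.0/0.55 = 9.091 cmH2O·s/L.
C = Vt/(Pplat − PEEP) = 478.5 / (14 − 4) = 478.5/10.0 = 47.85 mL/cmH2O.
τ = R × C = 9.091 × 0.04785 L/cmH2O = 0.435 s.
Fraction remaining = e^(−Te/τ) = e^(−0.77/0.435) = 0.1703; trapped volume = 478.5 × 0.1703 = 81.489 mL.
Additional alveolar pressure from trapping ≈ V_trapped / C = 81.489 / 47.85 = 1.703 cmH2O.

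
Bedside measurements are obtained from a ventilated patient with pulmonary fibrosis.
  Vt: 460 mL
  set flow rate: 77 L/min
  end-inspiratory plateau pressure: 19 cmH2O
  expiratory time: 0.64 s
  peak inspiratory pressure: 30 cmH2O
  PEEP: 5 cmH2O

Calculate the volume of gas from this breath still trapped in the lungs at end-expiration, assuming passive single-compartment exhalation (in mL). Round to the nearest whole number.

47

Flow: 77 L/min ÷ 60 = 1.2833 L/s.
R = (PIP − Pplat)/V̇ = (30 − 19) / 1.2833 = 11.0/1.2833 = 8.572 cmH2O·s/L.
C = Vt/(Pplat − PEEP) = 460.0 / (19 − 5) = 460.0/14.0 = 32.857 mL/cmH2O.
τ = R × C = 8.572 × 0.03286 L/cmH2O = 0.2817 s.
Fraction remaining = e^(−Te/τ) = e^(−0.64/0.2817) = 0.1031.
Trapped volume = 460.0 × 0.1031 = 47.426 mL.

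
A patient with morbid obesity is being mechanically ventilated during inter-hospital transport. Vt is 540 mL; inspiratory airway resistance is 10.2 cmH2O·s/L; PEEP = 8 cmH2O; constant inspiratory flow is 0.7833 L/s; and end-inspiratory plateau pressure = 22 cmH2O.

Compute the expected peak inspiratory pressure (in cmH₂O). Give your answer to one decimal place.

30.0

PIP = Pplat + Raw × flow = 22 + 10.2 × 0.7833 = 22 + 7.99 = 29.99 cmH2O.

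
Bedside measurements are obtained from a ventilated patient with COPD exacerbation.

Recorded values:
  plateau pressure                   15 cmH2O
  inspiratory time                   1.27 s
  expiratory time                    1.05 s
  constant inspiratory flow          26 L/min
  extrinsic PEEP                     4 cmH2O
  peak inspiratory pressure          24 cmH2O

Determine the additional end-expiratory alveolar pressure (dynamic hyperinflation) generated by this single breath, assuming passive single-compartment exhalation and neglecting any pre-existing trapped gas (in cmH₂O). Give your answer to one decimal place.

4.0

Flow: 26 L/min ÷ 60 = 0.4333 L/s.
Vt = flow × Ti = 0.4333 L/s × 1.27 s × 1000 mL/L = 550.29 mL.
R = (PIP − Pplat)/V̇ = (24 − 15) / 0.4333 = 9.0/0.4333 = 20.771 cmH2O·s/L.
C = Vt/(Pplat − PEEP) = 550.29 / (15 − 4) = 550.29/11.0 = 50.026 mL/cmH2O.
τ = R × C = 20.771 × 0.05003 L/cmH2O = 1.039 s.
Fraction remaining = e^(−Te/τ) = e^(−1.05/1.039) = 0.364; trapped volume = 550.29 × 0.364 = 200.31 mL.
Additional alveolar pressure from trapping ≈ V_trapped / C = 200.31 / 50.026 = 4.004 cmH2O.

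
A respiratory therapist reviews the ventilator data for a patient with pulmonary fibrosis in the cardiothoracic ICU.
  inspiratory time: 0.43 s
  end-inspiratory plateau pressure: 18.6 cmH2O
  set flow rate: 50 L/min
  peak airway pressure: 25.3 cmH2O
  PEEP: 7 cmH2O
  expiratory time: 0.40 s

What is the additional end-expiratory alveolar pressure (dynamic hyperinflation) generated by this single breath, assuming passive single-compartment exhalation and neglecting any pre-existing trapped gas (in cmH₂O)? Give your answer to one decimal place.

Flow: 50 L/min ÷ 60 = 0.8333 L/s.
Vt = flow × Ti = 0.8333 L/s × 0.43 s × 1000 mL/L = 358.32 mL.
R = (PIP − Pplat)/V̇ = (25.3 − 18.6) / 0.8333 = 6.7/0.8333 = 8.04 cmH2O·s/L.
C = Vt/(Pplat − PEEP) = 358.32 / (18.6 − 7) = 358.32/11.6 = 30.89 mL/cmH2O.
τ = R × C = 8.04 × 0.03089 L/cmH2O = 0.2484 s.
Fraction remaining = e^(−Te/τ) = e^(−0.40/0.2484) = 0.1998; trapped volume = 358.32 × 0.1998 = 71.592 mL.
Additional alveolar pressure from trapping ≈ V_trapped / C = 71.592 / 30.89 = 2.318 cmH2O.

2.3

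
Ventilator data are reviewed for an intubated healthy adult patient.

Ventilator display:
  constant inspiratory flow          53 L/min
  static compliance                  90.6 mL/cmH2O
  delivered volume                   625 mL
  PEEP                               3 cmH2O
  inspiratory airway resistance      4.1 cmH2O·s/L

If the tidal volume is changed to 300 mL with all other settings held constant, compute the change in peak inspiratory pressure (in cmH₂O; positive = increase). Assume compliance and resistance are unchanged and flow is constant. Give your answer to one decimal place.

-3.6

PIP = Vt/C + R·V̇ + PEEP (constant-flow equation of motion).
Only the elastic term changes: ΔPIP = ΔVt / C = (300 − 625) / 90.6 = -3.587 cmH2O.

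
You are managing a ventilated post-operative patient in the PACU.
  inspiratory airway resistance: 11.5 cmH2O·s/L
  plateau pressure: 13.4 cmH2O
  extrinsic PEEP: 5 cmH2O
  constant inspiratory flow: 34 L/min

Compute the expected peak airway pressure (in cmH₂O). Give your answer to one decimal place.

19.9

Flow: 34 L/min ÷ 60 = 0.5667 L/s.
PIP = Pplat + Raw × flow = 13.4 + 11.5 × 0.5667 = 13.4 + 6.517 = 19.917 cmH2O.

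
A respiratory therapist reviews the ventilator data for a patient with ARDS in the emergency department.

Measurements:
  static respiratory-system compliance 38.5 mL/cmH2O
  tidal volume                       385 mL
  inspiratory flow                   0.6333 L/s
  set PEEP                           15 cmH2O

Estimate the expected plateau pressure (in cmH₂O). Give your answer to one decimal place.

25.0

Pplat = PEEP + Vt / Cstat = 15 + 385 / 38.5 = 15 + 10.0 = 25.0 cmH2O.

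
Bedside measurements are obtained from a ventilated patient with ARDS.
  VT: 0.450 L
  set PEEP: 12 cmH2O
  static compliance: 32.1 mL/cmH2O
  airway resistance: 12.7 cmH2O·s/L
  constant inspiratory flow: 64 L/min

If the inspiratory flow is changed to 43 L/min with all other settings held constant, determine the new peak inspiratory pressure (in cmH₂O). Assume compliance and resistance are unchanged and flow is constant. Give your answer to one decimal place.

Flow: 64 L/min ÷ 60 = 1.0667 L/s.
New flow: 43 L/min ÷ 60 = 0.7167 L/s.
PIP = Vt/C + R·V̇ + PEEP (constant-flow equation of motion).
Only the resistive term changes: ΔPIP = R × ΔV̇ = 12.7 × (0.7167 − 1.0667) = 12.7 × -0.35 = -4.445 cmH2O.
Original PIP = 450/32.1 + 12.7×1.0667 + 12 = 39.566 cmH2O; new PIP = 39.566 + (-4.445) = 35.121 cmH2O.

35.1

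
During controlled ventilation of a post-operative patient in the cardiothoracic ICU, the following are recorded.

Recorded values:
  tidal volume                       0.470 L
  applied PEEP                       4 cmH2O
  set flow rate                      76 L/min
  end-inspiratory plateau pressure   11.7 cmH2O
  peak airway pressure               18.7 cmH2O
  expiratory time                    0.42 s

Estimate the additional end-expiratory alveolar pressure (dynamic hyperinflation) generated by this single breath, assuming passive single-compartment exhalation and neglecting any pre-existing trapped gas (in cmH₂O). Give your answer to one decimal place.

Flow: 76 L/min ÷ 60 = 1.2667 L/s.
R = (PIP − Pplat)/V̇ = (18.7 − 11.7) / 1.2667 = 7.0/1.2667 = 5.526 cmH2O·s/L.
C = Vt/(Pplat − PEEP) = 470.0 / (11.7 − 4) = 470.0/7.7 = 61.039 mL/cmH2O.
τ = R × C = 5.526 × 0.06104 L/cmH2O = 0.3373 s.
Fraction remaining = e^(−Te/τ) = e^(−0.42/0.3373) = 0.2879; trapped volume = 470.0 × 0.2879 = 135.31 mL.
Additional alveolar pressure from trapping ≈ V_trapped / C = 135.31 / 61.039 = 2.217 cmH2O.

2.2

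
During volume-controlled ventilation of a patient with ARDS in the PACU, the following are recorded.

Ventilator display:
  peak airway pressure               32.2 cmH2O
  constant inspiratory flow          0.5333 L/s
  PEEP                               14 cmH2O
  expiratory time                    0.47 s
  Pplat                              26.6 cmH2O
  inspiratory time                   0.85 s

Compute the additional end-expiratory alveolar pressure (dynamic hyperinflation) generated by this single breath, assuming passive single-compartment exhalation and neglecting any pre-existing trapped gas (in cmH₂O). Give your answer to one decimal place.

Vt = flow × Ti = 0.5333 L/s × 0.85 s × 1000 mL/L = 453.31 mL.
R = (PIP − Pplat)/V̇ = (32.2 − 26.6) / 0.5333 = 5.6/0.5333 = 10.501 cmH2O·s/L.
C = Vt/(Pplat − PEEP) = 453.31 / (26.6 − 14) = 453.31/12.6 = 35.977 mL/cmH2O.
τ = R × C = 10.501 × 0.03598 L/cmH2O = 0.3778 s.
Fraction remaining = e^(−Te/τ) = e^(−0.47/0.3778) = 0.2882; trapped volume = 453.31 × 0.2882 = 130.64 mL.
Additional alveolar pressure from trapping ≈ V_trapped / C = 130.64 / 35.977 = 3.631 cmH2O.

3.6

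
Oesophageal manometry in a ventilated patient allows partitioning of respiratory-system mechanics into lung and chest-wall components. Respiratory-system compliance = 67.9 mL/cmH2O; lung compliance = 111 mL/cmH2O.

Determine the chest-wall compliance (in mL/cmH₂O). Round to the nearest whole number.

175

1/Ccw = 1/Crs − 1/CL.
1/Ccw = 1/67.9 − 1/111 = 0.005719.
Ccw = 174.86 mL/cmH2O.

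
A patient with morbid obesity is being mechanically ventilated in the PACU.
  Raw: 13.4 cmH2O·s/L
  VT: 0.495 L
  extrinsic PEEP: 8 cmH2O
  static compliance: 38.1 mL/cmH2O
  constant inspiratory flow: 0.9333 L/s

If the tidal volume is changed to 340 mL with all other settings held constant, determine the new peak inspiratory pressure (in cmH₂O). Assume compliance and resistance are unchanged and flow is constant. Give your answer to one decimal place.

29.4

PIP = Vt/C + R·V̇ + PEEP (constant-flow equation of motion).
Only the elastic term changes: ΔPIP = ΔVt / C = (340 − 495) / 38.1 = -4.068 cmH2O.
Original PIP = 495/38.1 + 13.4×0.9333 + 8 = 33.498 cmH2O; new PIP = 33.498 + (-4.068) = 29.43 cmH2O.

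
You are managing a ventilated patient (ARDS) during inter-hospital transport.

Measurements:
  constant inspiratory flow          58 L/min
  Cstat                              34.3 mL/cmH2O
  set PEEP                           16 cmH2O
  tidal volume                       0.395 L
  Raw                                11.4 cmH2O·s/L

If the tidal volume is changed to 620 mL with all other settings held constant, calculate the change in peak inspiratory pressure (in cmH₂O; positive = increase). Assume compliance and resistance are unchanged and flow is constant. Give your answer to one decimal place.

6.6

PIP = Vt/C + R·V̇ + PEEP (constant-flow equation of motion).
Only the elastic term changes: ΔPIP = ΔVt / C = (620 − 395) / 34.3 = 6.56 cmH2O.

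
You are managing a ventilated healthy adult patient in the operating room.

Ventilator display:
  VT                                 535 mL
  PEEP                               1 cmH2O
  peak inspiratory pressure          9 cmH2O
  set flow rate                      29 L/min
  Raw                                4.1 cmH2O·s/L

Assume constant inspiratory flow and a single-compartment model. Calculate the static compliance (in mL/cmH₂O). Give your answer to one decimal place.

Flow: 29 L/min ÷ 60 = 0.4833 L/s.
Equation of motion (constant flow): PIP = Vt/C + R·V̇ + PEEP.
Vt/C = PIP − R·V̇ − PEEP = 9 − 4.1×0.4833 − 1 = 9 − 1.982 − 1 = 6.018 cmH2O.
C = Vt / 6.018 = 535 / 6.018 = 88.9 mL/cmH2O.

88.9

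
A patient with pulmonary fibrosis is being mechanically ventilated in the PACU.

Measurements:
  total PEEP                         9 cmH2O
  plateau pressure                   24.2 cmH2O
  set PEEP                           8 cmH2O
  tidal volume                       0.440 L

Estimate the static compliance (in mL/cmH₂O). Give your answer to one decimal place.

End-expiratory occlusion gives total PEEP = 9 cmH2O (intrinsic PEEP = 9 − 8 = 1). Use total PEEP for the elastic gradient.
Cstat = Vt / (Pplat − PEEPtotal) = 440 / (24.2 − 9) = 440 / 15.2 = 28.947 mL/cmH2O.

28.9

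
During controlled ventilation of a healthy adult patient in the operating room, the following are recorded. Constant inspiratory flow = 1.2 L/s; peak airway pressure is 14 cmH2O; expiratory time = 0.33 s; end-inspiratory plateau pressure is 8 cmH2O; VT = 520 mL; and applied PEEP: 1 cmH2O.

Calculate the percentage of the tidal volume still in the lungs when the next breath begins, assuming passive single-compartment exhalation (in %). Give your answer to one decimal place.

R = (PIP − Pplat)/V̇ = (14 − 8) / 1.2 = 6.0/1.2 = 5.0 cmH2O·s/L.
C = Vt/(Pplat − PEEP) = 520.0 / (8 − 1) = 520.0/7.0 = 74.286 mL/cmH2O.
τ = R × C = 5.0 × 0.07429 L/cmH2O = 0.3715 s.
Fraction remaining at end-expiration = e^(−Te/τ) = e^(−0.33/0.3715) = 0.4114 → 41.14%.

41.1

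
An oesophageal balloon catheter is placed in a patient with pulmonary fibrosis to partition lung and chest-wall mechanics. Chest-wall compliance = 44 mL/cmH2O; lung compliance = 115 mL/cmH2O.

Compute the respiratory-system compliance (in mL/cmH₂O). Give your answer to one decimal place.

Lung and chest wall are elastances in series: 1/Crs = 1/CL + 1/Ccw.
1/Crs = 1/115 + 1/44 = 0.03142.
Crs = 31.827 mL/cmH2O.

31.8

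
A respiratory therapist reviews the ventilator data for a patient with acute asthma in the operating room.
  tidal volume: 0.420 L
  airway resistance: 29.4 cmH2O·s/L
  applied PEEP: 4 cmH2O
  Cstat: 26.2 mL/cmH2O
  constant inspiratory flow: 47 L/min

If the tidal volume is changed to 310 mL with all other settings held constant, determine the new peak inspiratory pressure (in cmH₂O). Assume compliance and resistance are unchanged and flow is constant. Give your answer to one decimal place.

38.9

Flow: 47 L/min ÷ 60 = 0.7833 L/s.
PIP = Vt/C + R·V̇ + PEEP (constant-flow equation of motion).
Only the elastic term changes: ΔPIP = ΔVt / C = (310 − 420) / 26.2 = -4.198 cmH2O.
Original PIP = 420/26.2 + 29.4×0.7833 + 4 = 43.06 cmH2O; new PIP = 43.06 + (-4.198) = 38.862 cmH2O.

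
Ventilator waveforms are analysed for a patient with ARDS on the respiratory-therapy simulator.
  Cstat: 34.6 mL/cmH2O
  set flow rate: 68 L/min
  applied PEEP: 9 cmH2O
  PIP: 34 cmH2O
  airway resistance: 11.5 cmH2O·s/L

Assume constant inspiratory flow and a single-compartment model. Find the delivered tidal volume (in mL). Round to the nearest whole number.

414

Flow: 68 L/min ÷ 60 = 1.1333 L/s.
Equation of motion (constant flow): PIP = Vt/C + R·V̇ + PEEP.
Vt/C = PIP − R·V̇ − PEEP = 34 − 13.033 − 9 = 11.967 cmH2O.
Vt = C × 11.967 = 34.6 × 11.967 = 414.06 mL.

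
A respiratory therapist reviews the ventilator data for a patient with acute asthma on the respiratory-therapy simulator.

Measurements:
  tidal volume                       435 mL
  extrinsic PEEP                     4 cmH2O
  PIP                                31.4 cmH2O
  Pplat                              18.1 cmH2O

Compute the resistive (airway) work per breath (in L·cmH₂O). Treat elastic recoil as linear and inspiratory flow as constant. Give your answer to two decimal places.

5.79

With constant inspiratory flow the resistive pressure is constant at PIP − Pplat = 31.4 − 18.1 = 13.3 cmH2O, so resistive work = 13.3 × 0.435 = 5.786 L·cmH2O.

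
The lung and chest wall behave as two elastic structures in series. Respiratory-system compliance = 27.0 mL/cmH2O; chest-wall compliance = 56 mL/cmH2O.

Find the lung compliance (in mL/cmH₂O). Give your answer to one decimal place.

1/CL = 1/Crs − 1/Ccw.
1/CL = 1/27.0 − 1/56 = 0.01918.
CL = 52.138 mL/cmH2O.

52.1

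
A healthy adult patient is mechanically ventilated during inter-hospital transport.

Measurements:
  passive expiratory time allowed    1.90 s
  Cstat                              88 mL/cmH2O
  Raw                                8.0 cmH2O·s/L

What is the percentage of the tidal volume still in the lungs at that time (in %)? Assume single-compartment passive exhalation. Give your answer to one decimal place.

τ = R × C = 8.0 × 88 mL/cmH2O = 8.0 × 0.088 L/cmH2O = 0.704 s.
Passive exhalation: V(t)/V₀ = e^(−t/τ) = e^(−1.90/0.704) = 0.06728.
Fraction remaining = 0.06728 → 6.728%.

6.7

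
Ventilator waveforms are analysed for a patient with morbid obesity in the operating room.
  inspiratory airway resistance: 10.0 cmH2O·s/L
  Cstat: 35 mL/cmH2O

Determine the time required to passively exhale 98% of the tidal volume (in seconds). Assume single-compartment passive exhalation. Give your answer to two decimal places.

1.37

τ = R × C = 10.0 × 35 mL/cmH2O = 10.0 × 0.035 L/cmH2O = 0.35 s.
Exhaled fraction f = 1 − e^(−t/τ) → t = −τ·ln(1 − f) = −0.35·ln(0.02) = 1.369 s.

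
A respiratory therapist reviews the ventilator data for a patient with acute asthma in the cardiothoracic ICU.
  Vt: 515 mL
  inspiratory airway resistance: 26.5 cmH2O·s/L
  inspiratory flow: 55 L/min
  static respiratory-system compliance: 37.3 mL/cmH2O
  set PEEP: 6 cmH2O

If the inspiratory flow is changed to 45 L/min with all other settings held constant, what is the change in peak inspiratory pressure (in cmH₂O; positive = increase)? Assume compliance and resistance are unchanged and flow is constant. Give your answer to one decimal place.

-4.4

Flow: 55 L/min ÷ 60 = 0.9167 L/s.
New flow: 45 L/min ÷ 60 = 0.75 L/s.
PIP = Vt/C + R·V̇ + PEEP (constant-flow equation of motion).
Only the resistive term changes: ΔPIP = R × ΔV̇ = 26.5 × (0.75 − 0.9167) = 26.5 × -0.1667 = -4.418 cmH2O.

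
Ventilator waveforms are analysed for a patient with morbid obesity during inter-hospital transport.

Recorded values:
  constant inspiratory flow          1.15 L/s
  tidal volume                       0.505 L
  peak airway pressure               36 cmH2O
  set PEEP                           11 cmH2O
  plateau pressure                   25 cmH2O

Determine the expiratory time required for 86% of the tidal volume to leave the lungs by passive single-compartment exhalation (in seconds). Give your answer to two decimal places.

R = (PIP − Pplat)/V̇ = (36 − 25) / 1.15 = 11.0/1.15 = 9.565 cmH2O·s/L.
C = Vt/(Pplat − PEEP) = 505.0 / (25 − 11) = 505.0/14.0 = 36.071 mL/cmH2O.
τ = R × C = 9.565 × 0.03607 L/cmH2O = 0.345 s.
t = −τ·ln(1 − 0.86) = −0.345·ln(0.14) = 0.6783 s.

0.68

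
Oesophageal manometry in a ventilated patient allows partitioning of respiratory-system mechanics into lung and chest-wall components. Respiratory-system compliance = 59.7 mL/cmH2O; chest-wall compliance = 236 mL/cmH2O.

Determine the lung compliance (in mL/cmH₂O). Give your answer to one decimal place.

79.9

1/CL = 1/Crs − 1/Ccw.
1/CL = 1/59.7 − 1/236 = 0.01251.
CL = 79.936 mL/cmH2O.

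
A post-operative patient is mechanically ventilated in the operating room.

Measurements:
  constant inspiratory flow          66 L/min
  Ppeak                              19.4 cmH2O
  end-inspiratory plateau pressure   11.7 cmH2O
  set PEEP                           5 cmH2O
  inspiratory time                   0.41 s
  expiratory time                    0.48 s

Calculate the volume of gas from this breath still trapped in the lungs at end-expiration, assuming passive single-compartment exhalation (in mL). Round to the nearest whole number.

Flow: 66 L/min ÷ 60 = 1.1 L/s.
Vt = flow × Ti = 1.1 L/s × 0.41 s × 1000 mL/L = 451.0 mL.
R = (PIP − Pplat)/V̇ = (19.4 − 11.7) / 1.1 = 7.7/1.1 = 7.0 cmH2O·s/L.
C = Vt/(Pplat − PEEP) = 451.0 / (11.7 − 5) = 451.0/6.7 = 67.313 mL/cmH2O.
τ = R × C = 7.0 × 0.06731 L/cmH2O = 0.4712 s.
Fraction remaining = e^(−Te/τ) = e^(−0.48/0.4712) = 0.3611.
Trapped volume = 451.0 × 0.3611 = 162.86 mL.

163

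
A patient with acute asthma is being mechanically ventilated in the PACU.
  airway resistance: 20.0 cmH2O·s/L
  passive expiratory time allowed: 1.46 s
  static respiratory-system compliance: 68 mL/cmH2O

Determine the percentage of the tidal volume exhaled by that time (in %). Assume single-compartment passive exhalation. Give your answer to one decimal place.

τ = R × C = 20.0 × 68 mL/cmH2O = 20.0 × 0.068 L/cmH2O = 1.36 s.
Passive exhalation: V(t)/V₀ = e^(−t/τ) = e^(−1.46/1.36) = 0.3418.
Fraction exhaled = 1 − 0.3418 = 0.6582 → 65.82%.

65.8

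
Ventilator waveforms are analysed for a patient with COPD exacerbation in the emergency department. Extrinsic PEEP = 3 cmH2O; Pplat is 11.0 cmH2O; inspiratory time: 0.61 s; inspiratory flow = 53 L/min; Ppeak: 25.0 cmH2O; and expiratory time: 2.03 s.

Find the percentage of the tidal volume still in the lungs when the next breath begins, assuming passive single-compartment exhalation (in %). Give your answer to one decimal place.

14.9

Flow: 53 L/min ÷ 60 = 0.8833 L/s.
Vt = flow × Ti = 0.8833 L/s × 0.61 s × 1000 mL/L = 538.81 mL.
R = (PIP − Pplat)/V̇ = (25.0 − 11.0) / 0.8833 = 14.0/0.8833 = 15.85 cmH2O·s/L.
C = Vt/(Pplat − PEEP) = 538.81 / (11.0 − 3) = 538.81/8.0 = 67.351 mL/cmH2O.
τ = R × C = 15.85 × 0.06735 L/cmH2O = 1.067 s.
Fraction remaining at end-expiration = e^(−Te/τ) = e^(−2.03/1.067) = 0.1492 → 14.92%.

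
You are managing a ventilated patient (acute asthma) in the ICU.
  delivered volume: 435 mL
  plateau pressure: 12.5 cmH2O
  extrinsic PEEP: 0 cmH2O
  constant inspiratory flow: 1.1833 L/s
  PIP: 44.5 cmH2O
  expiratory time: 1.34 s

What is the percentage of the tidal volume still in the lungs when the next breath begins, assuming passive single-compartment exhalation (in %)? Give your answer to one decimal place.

R = (PIP − Pplat)/V̇ = (44.5 − 12.5) / 1.1833 = 32.0/1.1833 = 27.043 cmH2O·s/L.
C = Vt/(Pplat − PEEP) = 435.0 / (12.5 − 0) = 435.0/12.5 = 34.8 mL/cmH2O.
τ = R × C = 27.043 × 0.0348 L/cmH2O = 0.9411 s.
Fraction remaining at end-expiration = e^(−Te/τ) = e^(−1.34/0.9411) = 0.2408 → 24.08%.

24.1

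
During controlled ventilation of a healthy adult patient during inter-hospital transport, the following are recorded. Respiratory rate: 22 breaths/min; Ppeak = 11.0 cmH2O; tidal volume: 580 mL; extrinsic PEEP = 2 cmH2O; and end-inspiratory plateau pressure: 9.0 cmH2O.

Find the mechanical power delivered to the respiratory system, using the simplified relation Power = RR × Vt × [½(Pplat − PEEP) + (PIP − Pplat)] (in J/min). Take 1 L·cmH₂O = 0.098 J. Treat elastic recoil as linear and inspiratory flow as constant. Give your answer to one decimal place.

6.9

Per-breath work = Vt × [½(Pplat−PEEP) + (PIP−Pplat)] = 0.580 × [0.5×7.0 + 2.0] = 0.580 × 5.5 = 3.19 L·cmH2O.
Power = 22 × 3.19 = 70.18 L·cmH2O/min.
× 0.098 J/(L·cmH2O) → 6.878 J/min.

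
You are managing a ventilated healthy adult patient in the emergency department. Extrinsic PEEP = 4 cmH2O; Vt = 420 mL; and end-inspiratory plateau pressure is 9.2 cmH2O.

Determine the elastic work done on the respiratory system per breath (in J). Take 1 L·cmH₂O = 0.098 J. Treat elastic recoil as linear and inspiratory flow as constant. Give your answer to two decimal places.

0.11

Elastic work ≈ ½ × (Pplat − PEEP) × Vt = 0.5 × (9.2 − 4) × 0.420 L = 0.5 × 5.2 × 0.420 = 1.092 L·cmH2O.
× 0.098 J/(L·cmH2O) → 0.107 J.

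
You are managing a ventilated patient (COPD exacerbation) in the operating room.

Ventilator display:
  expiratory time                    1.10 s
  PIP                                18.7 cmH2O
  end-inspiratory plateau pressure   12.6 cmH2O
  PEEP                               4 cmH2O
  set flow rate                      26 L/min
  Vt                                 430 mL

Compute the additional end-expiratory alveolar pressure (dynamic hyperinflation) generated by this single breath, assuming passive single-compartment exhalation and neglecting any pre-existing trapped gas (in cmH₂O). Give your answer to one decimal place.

1.8

Flow: 26 L/min ÷ 60 = 0.4333 L/s.
R = (PIP − Pplat)/V̇ = (18.7 − 12.6) / 0.4333 = 6.1/0.4333 = 14.078 cmH2O·s/L.
C = Vt/(Pplat − PEEP) = 430.0 / (12.6 − 4) = 430.0/8.6 = 50.0 mL/cmH2O.
τ = R × C = 14.078 × 0.05 L/cmH2O = 0.7039 s.
Fraction remaining = e^(−Te/τ) = e^(−1.10/0.7039) = 0.2096; trapped volume = 430.0 × 0.2096 = 90.128 mL.
Additional alveolar pressure from trapping ≈ V_trapped / C = 90.128 / 50.0 = 1.803 cmH2O.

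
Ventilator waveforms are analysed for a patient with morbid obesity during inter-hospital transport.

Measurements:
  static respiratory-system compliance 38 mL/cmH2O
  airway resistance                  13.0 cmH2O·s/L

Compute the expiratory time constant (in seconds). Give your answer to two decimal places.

τ = R × C = 13.0 × 38 mL/cmH2O = 13.0 × 0.038 L/cmH2O = 0.494 s.

0.49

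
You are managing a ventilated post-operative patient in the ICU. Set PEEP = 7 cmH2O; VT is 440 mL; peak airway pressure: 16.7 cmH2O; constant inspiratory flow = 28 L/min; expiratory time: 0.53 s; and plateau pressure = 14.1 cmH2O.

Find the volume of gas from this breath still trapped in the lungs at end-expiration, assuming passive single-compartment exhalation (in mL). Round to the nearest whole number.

Flow: 28 L/min ÷ 60 = 0.4667 L/s.
R = (PIP − Pplat)/V̇ = (16.7 − 14.1) / 0.4667 = 2.6/0.4667 = 5.571 cmH2O·s/L.
C = Vt/(Pplat − PEEP) = 440.0 / (14.1 − 7) = 440.0/7.1 = 61.972 mL/cmH2O.
τ = R × C = 5.571 × 0.06197 L/cmH2O = 0.3452 s.
Fraction remaining = e^(−Te/τ) = e^(−0.53/0.3452) = 0.2154.
Trapped volume = 440.0 × 0.2154 = 94.776 mL.

95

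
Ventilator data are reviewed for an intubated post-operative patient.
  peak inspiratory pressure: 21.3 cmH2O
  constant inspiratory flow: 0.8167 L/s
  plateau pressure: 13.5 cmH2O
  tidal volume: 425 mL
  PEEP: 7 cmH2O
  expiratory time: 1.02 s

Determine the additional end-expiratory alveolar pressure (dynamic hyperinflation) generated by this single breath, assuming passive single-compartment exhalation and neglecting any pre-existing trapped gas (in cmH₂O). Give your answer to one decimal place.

R = (PIP − Pplat)/V̇ = (21.3 − 13.5) / 0.8167 = 7.8/0.8167 = 9.551 cmH2O·s/L.
C = Vt/(Pplat − PEEP) = 425.0 / (13.5 − 7) = 425.0/6.5 = 65.385 mL/cmH2O.
τ = R × C = 9.551 × 0.06539 L/cmH2O = 0.6245 s.
Fraction remaining = e^(−Te/τ) = e^(−1.02/0.6245) = 0.1953; trapped volume = 425.0 × 0.1953 = 83.003 mL.
Additional alveolar pressure from trapping ≈ V_trapped / C = 83.003 / 65.385 = 1.269 cmH2O.

1.3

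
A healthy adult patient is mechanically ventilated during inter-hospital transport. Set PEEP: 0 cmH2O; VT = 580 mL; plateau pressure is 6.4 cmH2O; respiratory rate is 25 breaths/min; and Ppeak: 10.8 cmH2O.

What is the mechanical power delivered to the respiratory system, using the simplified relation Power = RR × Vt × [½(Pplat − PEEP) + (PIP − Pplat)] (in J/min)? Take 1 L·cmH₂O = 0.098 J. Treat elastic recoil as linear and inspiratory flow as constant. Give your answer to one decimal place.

Per-breath work = Vt × [½(Pplat−PEEP) + (PIP−Pplat)] = 0.580 × [0.5×6.4 + 4.4] = 0.580 × 7.6 = 4.408 L·cmH2O.
Power = 25 × 4.408 = 110.2 L·cmH2O/min.
× 0.098 J/(L·cmH2O) → 10.8 J/min.

10.8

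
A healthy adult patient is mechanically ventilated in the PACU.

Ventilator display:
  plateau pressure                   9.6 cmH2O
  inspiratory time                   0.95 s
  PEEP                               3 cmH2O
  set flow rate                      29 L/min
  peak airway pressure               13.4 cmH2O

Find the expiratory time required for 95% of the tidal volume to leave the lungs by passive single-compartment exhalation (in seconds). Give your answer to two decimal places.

1.64

Flow: 29 L/min ÷ 60 = 0.4833 L/s.
Vt = flow × Ti = 0.4833 L/s × 0.95 s × 1000 mL/L = 459.14 mL.
R = (PIP − Pplat)/V̇ = (13.4 − 9.6) / 0.4833 = 3.8/0.4833 = 7.863 cmH2O·s/L.
C = Vt/(Pplat − PEEP) = 459.14 / (9.6 − 3) = 459.14/6.6 = 69.567 mL/cmH2O.
τ = R × C = 7.863 × 0.06957 L/cmH2O = 0.547 s.
t = −τ·ln(1 − 0.95) = −0.547·ln(0.05) = 1.639 s.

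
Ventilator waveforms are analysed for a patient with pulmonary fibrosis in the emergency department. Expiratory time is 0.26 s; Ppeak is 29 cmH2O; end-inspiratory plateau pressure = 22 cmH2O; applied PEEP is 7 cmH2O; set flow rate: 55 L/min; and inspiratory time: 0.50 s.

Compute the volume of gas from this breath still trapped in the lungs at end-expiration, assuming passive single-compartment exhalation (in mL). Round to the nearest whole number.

150

Flow: 55 L/min ÷ 60 = 0.9167 L/s.
Vt = flow × Ti = 0.9167 L/s × 0.50 s × 1000 mL/L = 458.35 mL.
R = (PIP − Pplat)/V̇ = (29 − 22) / 0.9167 = 7.0/0.9167 = 7.636 cmH2O·s/L.
C = Vt/(Pplat − PEEP) = 458.35 / (22 − 7) = 458.35/15.0 = 30.557 mL/cmH2O.
τ = R × C = 7.636 × 0.03056 L/cmH2O = 0.2334 s.
Fraction remaining = e^(−Te/τ) = e^(−0.26/0.2334) = 0.3283.
Trapped volume = 458.35 × 0.3283 = 150.48 mL.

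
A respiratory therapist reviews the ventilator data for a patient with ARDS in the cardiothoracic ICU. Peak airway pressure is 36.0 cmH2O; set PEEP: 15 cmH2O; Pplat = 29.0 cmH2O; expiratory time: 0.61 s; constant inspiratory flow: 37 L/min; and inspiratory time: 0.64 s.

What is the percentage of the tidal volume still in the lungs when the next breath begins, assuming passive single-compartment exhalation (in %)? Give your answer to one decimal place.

Flow: 37 L/min ÷ 60 = 0.6167 L/s.
Vt = flow × Ti = 0.6167 L/s × 0.64 s × 1000 mL/L = 394.69 mL.
R = (PIP − Pplat)/V̇ = (36.0 − 29.0) / 0.6167 = 7.0/0.6167 = 11.351 cmH2O·s/L.
C = Vt/(Pplat − PEEP) = 394.69 / (29.0 − 15) = 394.69/14.0 = 28.192 mL/cmH2O.
τ = R × C = 11.351 × 0.02819 L/cmH2O = 0.32 s.
Fraction remaining at end-expiration = e^(−Te/τ) = e^(−0.61/0.32) = 0.1486 → 14.86%.

14.9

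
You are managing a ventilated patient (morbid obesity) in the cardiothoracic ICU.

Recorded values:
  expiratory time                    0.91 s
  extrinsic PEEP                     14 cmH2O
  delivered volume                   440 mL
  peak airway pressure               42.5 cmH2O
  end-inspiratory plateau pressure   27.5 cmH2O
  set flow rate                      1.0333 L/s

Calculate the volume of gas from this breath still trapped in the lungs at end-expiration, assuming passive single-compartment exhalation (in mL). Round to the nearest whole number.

64

R = (PIP − Pplat)/V̇ = (42.5 − 27.5) / 1.0333 = 15.0/1.0333 = 14.517 cmH2O·s/L.
C = Vt/(Pplat − PEEP) = 440.0 / (27.5 − 14) = 440.0/13.5 = 32.593 mL/cmH2O.
τ = R × C = 14.517 × 0.03259 L/cmH2O = 0.4731 s.
Fraction remaining = e^(−Te/τ) = e^(−0.91/0.4731) = 0.1461.
Trapped volume = 440.0 × 0.1461 = 64.284 mL.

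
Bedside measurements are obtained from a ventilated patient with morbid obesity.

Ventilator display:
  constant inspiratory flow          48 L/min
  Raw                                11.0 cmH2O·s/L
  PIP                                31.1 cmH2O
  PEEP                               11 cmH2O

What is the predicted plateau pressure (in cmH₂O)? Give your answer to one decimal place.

22.3

Flow: 48 L/min ÷ 60 = 0.8 L/s.
Pplat = PIP − Raw × flow = 31.1 − 11.0 × 0.8 = 31.1 − 8.8 = 22.3 cmH2O.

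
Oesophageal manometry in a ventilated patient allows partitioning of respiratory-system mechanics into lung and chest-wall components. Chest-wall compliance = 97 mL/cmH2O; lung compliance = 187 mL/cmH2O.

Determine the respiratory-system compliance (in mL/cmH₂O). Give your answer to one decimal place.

Lung and chest wall are elastances in series: 1/Crs = 1/CL + 1/Ccw.
1/Crs = 1/187 + 1/97 = 0.01566.
Crs = 63.857 mL/cmH2O.

63.9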